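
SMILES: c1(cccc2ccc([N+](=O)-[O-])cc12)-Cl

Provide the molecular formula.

C10H6ClNO2

Heavy atoms from the SMILES: 10 C, 1 Cl, 1 N, 2 O.
Implicit hydrogens by atom environment:
  6 × C (aromatic): 1 H each → 6
  4 × C (aromatic): no H
  1 × Cl: no H
  1 × N (charge +1): no H
  1 × O: no H
  1 × O (charge -1): no H
  Total hydrogens = 6.
Molecular formula: C10H6ClNO2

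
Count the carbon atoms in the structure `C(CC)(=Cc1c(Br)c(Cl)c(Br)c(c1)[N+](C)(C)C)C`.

14

The symbol for carbon appears 14 times in the SMILES. Lowercase c denotes aromatic carbon and counts toward C.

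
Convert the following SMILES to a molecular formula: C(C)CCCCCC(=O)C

Heavy atoms from the SMILES: 9 C, 1 O.
Implicit hydrogens by atom environment:
  6 × C: 2 H each → 12
  2 × C: 3 H each → 6
  1 × C: no H
  1 × O: no H
  Total hydrogens = 18.
Molecular formula: C9H18O

C9H18O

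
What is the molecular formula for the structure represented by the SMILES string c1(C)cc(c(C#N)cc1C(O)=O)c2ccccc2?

C15H11NO2

Heavy atoms from the SMILES: 15 C, 1 N, 2 O.
Implicit hydrogens by atom environment:
  7 × C (aromatic): 1 H each → 7
  5 × C (aromatic): no H
  2 × C: no H
  1 × C: 3 H
  1 × N: no H
  1 × O: 1 H
  1 × O: no H
  Total hydrogens = 11.
Molecular formula: C15H11NO2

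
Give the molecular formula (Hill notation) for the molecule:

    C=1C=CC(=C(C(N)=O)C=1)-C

C8H9NO

Heavy atoms from the SMILES: 8 C, 1 N, 1 O.
Implicit hydrogens by atom environment:
  4 × C (aromatic): 1 H each → 4
  2 × C (aromatic): no H
  1 × C: 3 H
  1 × C: no H
  1 × N: 2 H
  1 × O: no H
  Total hydrogens = 9.
Molecular formula: C8H9NO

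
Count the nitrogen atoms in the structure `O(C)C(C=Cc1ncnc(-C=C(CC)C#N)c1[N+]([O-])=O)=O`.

4

The symbol for nitrogen appears 4 times in the SMILES.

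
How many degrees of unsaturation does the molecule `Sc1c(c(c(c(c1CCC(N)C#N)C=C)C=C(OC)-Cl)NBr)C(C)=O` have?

Molecular formula from the SMILES: C17H19BrClN3O2S.
DoU = (2C + 2 + N − H − X)/2 = (2·17 + 2 + 3 − 19 − 2)/2 = 18/2 = 9.
(Structurally: 1 ring(s) + 8 π bond(s) = 9.)

9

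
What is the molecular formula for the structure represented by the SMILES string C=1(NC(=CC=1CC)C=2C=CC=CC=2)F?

C12H12FN

Heavy atoms from the SMILES: 12 C, 1 F, 1 N.
Implicit hydrogens by atom environment:
  6 × C (aromatic): 1 H each → 6
  4 × C (aromatic): no H
  1 × C: 3 H
  1 × C: 2 H
  1 × F: no H
  1 × N (aromatic): 1 H
  Total hydrogens = 12.
Molecular formula: C12H12FN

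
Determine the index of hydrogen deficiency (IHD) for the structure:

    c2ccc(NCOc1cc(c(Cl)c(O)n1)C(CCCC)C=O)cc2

Molecular formula from the SMILES: C18H21ClN2O3.
DoU = (2C + 2 + N − H − X)/2 = (2·18 + 2 + 2 − 21 − 1)/2 = 18/2 = 9.
(Structurally: 2 ring(s) + 7 π bond(s) = 9.)

9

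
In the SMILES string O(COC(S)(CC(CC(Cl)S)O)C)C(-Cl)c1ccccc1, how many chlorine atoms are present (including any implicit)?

The symbol for chlorine appears 2 times in the SMILES.

2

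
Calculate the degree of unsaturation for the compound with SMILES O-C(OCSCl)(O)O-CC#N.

2

Molecular formula from the SMILES: C4H6ClNO4S.
DoU = (2C + 2 + N − H − X)/2 = (2·4 + 2 + 1 − 6 − 1)/2 = 4/2 = 2.
(Structurally: 0 ring(s) + 2 π bond(s) = 2.)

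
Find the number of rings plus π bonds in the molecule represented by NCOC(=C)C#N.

Molecular formula from the SMILES: C4H6N2O.
DoU = (2C + 2 + N − H − X)/2 = (2·4 + 2 + 2 − 6 − 0)/2 = 6/2 = 3.
(Structurally: 0 ring(s) + 3 π bond(s) = 3.)

3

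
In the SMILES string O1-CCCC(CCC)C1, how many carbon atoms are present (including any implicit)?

8

The symbol for carbon appears 8 times in the SMILES.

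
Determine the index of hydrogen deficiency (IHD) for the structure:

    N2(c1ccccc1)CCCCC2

Molecular formula from the SMILES: C11H15N.
DoU = (2C + 2 + N − H − X)/2 = (2·11 + 2 + 1 − 15 − 0)/2 = 10/2 = 5.
(Structurally: 2 ring(s) + 3 π bond(s) = 5.)

5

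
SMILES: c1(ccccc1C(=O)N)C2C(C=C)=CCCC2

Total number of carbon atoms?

15

The symbol for carbon appears 15 times in the SMILES. Lowercase c denotes aromatic carbon and counts toward C.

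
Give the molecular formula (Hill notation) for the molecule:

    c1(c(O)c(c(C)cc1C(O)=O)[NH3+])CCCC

Heavy atoms from the SMILES: 12 C, 1 N, 3 O.
Implicit hydrogens by atom environment:
  5 × C (aromatic): no H
  3 × C: 2 H each → 6
  2 × C: 3 H each → 6
  2 × O: 1 H each → 2
  1 × C (aromatic): 1 H
  1 × C: no H
  1 × N (charge +1): 3 H
  1 × O: no H
  Total hydrogens = 18.
Net charge +1.
Molecular formula: C12H18NO3+

C12H18NO3+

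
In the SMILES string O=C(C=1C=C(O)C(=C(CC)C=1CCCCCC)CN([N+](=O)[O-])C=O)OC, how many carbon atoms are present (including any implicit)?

18

The symbol for carbon appears 18 times in the SMILES.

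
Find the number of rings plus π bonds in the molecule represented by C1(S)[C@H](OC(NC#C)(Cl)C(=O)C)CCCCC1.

4

Molecular formula from the SMILES: C12H18ClNO2S.
DoU = (2C + 2 + N − H − X)/2 = (2·12 + 2 + 1 − 18 − 1)/2 = 8/2 = 4.
(Structurally: 1 ring(s) + 3 π bond(s) = 4.)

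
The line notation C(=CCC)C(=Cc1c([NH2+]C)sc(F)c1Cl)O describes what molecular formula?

Heavy atoms from the SMILES: 11 C, 1 Cl, 1 F, 1 N, 1 O, 1 S.
Implicit hydrogens by atom environment:
  4 × C (aromatic): no H
  3 × C: 1 H each → 3
  2 × C: 3 H each → 6
  1 × C: 2 H
  1 × C: no H
  1 × Cl: no H
  1 × F: no H
  1 × N (charge +1): 2 H
  1 × O: 1 H
  1 × S (aromatic): no H
  Total hydrogens = 14.
Net charge +1.
Molecular formula: C11H14ClFNOS+

C11H14ClFNOS+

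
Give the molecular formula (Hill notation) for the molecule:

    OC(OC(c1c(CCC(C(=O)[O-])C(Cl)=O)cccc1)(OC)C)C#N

Heavy atoms from the SMILES: 16 C, 1 Cl, 1 N, 6 O.
Implicit hydrogens by atom environment:
  4 × C (aromatic): 1 H each → 4
  4 × C: no H
  4 × O: no H
  2 × C: 3 H each → 6
  2 × C: 2 H each → 4
  2 × C: 1 H each → 2
  2 × C (aromatic): no H
  1 × Cl: no H
  1 × N: no H
  1 × O: 1 H
  1 × O (charge -1): no H
  Total hydrogens = 17.
Net charge -1.
Molecular formula: C16H17ClNO6-

C16H17ClNO6-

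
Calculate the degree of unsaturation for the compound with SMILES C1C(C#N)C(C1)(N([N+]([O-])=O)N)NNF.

4

Molecular formula from the SMILES: C5H9FN6O2.
DoU = (2C + 2 + N − H − X)/2 = (2·5 + 2 + 6 − 9 − 1)/2 = 8/2 = 4.
(Structurally: 1 ring(s) + 3 π bond(s) = 4.)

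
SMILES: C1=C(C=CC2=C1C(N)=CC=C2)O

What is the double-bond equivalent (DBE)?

7

Molecular formula from the SMILES: C10H9NO.
DoU = (2C + 2 + N − H − X)/2 = (2·10 + 2 + 1 − 9 − 0)/2 = 14/2 = 7.
(Structurally: 2 ring(s) + 5 π bond(s) = 7.)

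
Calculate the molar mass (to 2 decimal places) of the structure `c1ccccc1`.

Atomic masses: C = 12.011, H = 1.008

78.11

Molecular formula: C6H6.
M = 6×12.011 + 6×1.008 = 78.11 g/mol.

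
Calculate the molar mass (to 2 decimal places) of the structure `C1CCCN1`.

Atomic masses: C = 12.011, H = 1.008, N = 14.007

71.12

Molecular formula: C4H9N.
M = 4×12.011 + 9×1.008 + 1×14.007 = 71.12 g/mol.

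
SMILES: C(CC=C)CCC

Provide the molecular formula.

Heavy atoms from the SMILES: 7 C.
Implicit hydrogens by atom environment:
  5 × C: 2 H each → 10
  1 × C: 3 H
  1 × C: 1 H
  Total hydrogens = 14.
Molecular formula: C7H14

C7H14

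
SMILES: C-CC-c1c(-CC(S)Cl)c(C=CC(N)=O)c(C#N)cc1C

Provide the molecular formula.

Heavy atoms from the SMILES: 16 C, 1 Cl, 2 N, 1 O, 1 S.
Implicit hydrogens by atom environment:
  5 × C (aromatic): no H
  3 × C: 2 H each → 6
  3 × C: 1 H each → 3
  2 × C: 3 H each → 6
  2 × C: no H
  1 × C (aromatic): 1 H
  1 × Cl: no H
  1 × N: 2 H
  1 × N: no H
  1 × O: no H
  1 × S: 1 H
  Total hydrogens = 19.
Molecular formula: C16H19ClN2OS

C16H19ClN2OS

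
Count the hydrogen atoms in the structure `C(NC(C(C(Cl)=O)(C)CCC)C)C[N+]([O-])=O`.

Hydrogens are implicit in SMILES; fill each atom to its normal valence:
  4 × C: 2 H each → 8
  3 × C: 3 H each → 9
  2 × C: no H
  2 × O: no H
  1 × C: 1 H
  1 × Cl: no H
  1 × N: 1 H
  1 × N (charge +1): no H
  1 × O (charge -1): no H
  Total hydrogens = 19.

19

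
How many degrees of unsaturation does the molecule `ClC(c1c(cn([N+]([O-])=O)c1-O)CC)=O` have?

5

Molecular formula from the SMILES: C7H7ClN2O4.
DoU = (2C + 2 + N − H − X)/2 = (2·7 + 2 + 2 − 7 − 1)/2 = 10/2 = 5.
(Structurally: 1 ring(s) + 4 π bond(s) = 5.)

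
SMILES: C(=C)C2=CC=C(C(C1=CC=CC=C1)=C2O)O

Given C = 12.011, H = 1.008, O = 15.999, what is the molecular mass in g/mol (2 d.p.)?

Molecular formula: C14H12O2.
M = 14×12.011 + 12×1.008 + 2×15.999 = 212.25 g/mol.

212.25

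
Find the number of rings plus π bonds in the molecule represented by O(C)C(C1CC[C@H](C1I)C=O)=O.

Molecular formula from the SMILES: C8H11IO3.
DoU = (2C + 2 + N − H − X)/2 = (2·8 + 2 + 0 − 11 − 1)/2 = 6/2 = 3.
(Structurally: 1 ring(s) + 2 π bond(s) = 3.)

3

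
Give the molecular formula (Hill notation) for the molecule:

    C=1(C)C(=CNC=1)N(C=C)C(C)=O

Heavy atoms from the SMILES: 9 C, 2 N, 1 O.
Implicit hydrogens by atom environment:
  2 × C: 3 H each → 6
  2 × C (aromatic): 1 H each → 2
  2 × C (aromatic): no H
  1 × C: 2 H
  1 × C: 1 H
  1 × C: no H
  1 × N (aromatic): 1 H
  1 × N: no H
  1 × O: no H
  Total hydrogens = 12.
Molecular formula: C9H12N2O

C9H12N2O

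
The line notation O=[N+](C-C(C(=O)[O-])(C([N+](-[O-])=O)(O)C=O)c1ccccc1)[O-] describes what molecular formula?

Heavy atoms from the SMILES: 11 C, 2 N, 8 O.
Implicit hydrogens by atom environment:
  5 × C (aromatic): 1 H each → 5
  4 × O: no H
  3 × C: no H
  3 × O (charge -1): no H
  2 × N (charge +1): no H
  1 × C: 2 H
  1 × C: 1 H
  1 × C (aromatic): no H
  1 × O: 1 H
  Total hydrogens = 9.
Net charge -1.
Molecular formula: C11H9N2O8-

C11H9N2O8-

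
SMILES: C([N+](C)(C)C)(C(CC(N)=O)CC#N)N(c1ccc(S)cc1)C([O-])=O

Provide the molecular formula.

C16H22N4O3S

Heavy atoms from the SMILES: 16 C, 4 N, 3 O, 1 S.
Implicit hydrogens by atom environment:
  4 × C (aromatic): 1 H each → 4
  3 × C: 3 H each → 9
  3 × C: no H
  2 × C: 2 H each → 4
  2 × C: 1 H each → 2
  2 × C (aromatic): no H
  2 × N: no H
  2 × O: no H
  1 × N: 2 H
  1 × N (charge +1): no H
  1 × O (charge -1): no H
  1 × S: 1 H
  Total hydrogens = 22.
Molecular formula: C16H22N4O3S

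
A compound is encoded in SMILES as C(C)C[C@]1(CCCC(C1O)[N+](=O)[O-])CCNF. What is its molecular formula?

C11H21FN2O3

Heavy atoms from the SMILES: 11 C, 1 F, 2 N, 3 O.
Implicit hydrogens by atom environment:
  7 × C: 2 H each → 14
  2 × C: 1 H each → 2
  1 × C: 3 H
  1 × C: no H
  1 × F: no H
  1 × N: 1 H
  1 × N (charge +1): no H
  1 × O: 1 H
  1 × O: no H
  1 × O (charge -1): no H
  Total hydrogens = 21.
Molecular formula: C11H21FN2O3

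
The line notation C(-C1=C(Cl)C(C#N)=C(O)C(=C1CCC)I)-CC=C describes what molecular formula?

C14H15ClINO

Heavy atoms from the SMILES: 14 C, 1 Cl, 1 I, 1 N, 1 O.
Implicit hydrogens by atom environment:
  6 × C (aromatic): no H
  5 × C: 2 H each → 10
  1 × C: 3 H
  1 × C: 1 H
  1 × C: no H
  1 × Cl: no H
  1 × I: no H
  1 × N: no H
  1 × O: 1 H
  Total hydrogens = 15.
Molecular formula: C14H15ClINO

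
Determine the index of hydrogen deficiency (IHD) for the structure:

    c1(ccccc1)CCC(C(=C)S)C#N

Molecular formula from the SMILES: C12H13NS.
DoU = (2C + 2 + N − H − X)/2 = (2·12 + 2 + 1 − 13 − 0)/2 = 14/2 = 7.
(Structurally: 1 ring(s) + 6 π bond(s) = 7.)

7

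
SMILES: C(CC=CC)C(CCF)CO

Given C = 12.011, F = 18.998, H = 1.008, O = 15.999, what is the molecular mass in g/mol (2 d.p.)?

Molecular formula: C9H17FO.
M = 9×12.011 + 1×18.998 + 17×1.008 + 1×15.999 = 160.23 g/mol.

160.23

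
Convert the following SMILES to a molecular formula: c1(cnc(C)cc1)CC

C8H11N

Heavy atoms from the SMILES: 8 C, 1 N.
Implicit hydrogens by atom environment:
  3 × C (aromatic): 1 H each → 3
  2 × C: 3 H each → 6
  2 × C (aromatic): no H
  1 × C: 2 H
  1 × N (aromatic): no H
  Total hydrogens = 11.
Molecular formula: C8H11N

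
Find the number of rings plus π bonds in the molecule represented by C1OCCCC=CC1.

Molecular formula from the SMILES: C7H12O.
DoU = (2C + 2 + N − H − X)/2 = (2·7 + 2 + 0 − 12 − 0)/2 = 4/2 = 2.
(Structurally: 1 ring(s) + 1 π bond(s) = 2.)

2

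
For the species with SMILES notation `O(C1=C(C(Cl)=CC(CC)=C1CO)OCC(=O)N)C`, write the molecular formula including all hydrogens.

C12H16ClNO4

Heavy atoms from the SMILES: 12 C, 1 Cl, 1 N, 4 O.
Implicit hydrogens by atom environment:
  5 × C (aromatic): no H
  3 × C: 2 H each → 6
  3 × O: no H
  2 × C: 3 H each → 6
  1 × C (aromatic): 1 H
  1 × C: no H
  1 × Cl: no H
  1 × N: 2 H
  1 × O: 1 H
  Total hydrogens = 16.
Molecular formula: C12H16ClNO4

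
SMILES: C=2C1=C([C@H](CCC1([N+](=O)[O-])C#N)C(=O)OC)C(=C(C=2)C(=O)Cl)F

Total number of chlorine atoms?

1

The symbol for chlorine appears 1 time in the SMILES.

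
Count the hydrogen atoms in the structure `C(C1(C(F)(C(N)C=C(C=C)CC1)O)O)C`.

18

Hydrogens are implicit in SMILES; fill each atom to its normal valence:
  4 × C: 2 H each → 8
  3 × C: 1 H each → 3
  3 × C: no H
  2 × O: 1 H each → 2
  1 × C: 3 H
  1 × F: no H
  1 × N: 2 H
  Total hydrogens = 18.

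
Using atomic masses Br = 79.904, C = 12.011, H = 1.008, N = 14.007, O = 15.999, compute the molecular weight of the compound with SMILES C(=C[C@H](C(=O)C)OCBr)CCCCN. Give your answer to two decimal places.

264.16

Molecular formula: C10H18BrNO2.
M = 1×79.904 + 10×12.011 + 18×1.008 + 1×14.007 + 2×15.999 = 264.16 g/mol.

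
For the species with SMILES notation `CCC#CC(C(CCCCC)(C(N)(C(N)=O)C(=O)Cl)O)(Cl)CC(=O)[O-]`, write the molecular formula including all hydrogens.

Heavy atoms from the SMILES: 16 C, 2 Cl, 2 N, 5 O.
Implicit hydrogens by atom environment:
  8 × C: no H
  6 × C: 2 H each → 12
  3 × O: no H
  2 × C: 3 H each → 6
  2 × Cl: no H
  2 × N: 2 H each → 4
  1 × O: 1 H
  1 × O (charge -1): no H
  Total hydrogens = 23.
Net charge -1.
Molecular formula: C16H23Cl2N2O5-

C16H23Cl2N2O5-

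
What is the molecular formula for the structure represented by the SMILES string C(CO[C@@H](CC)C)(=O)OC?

C7H14O3

Heavy atoms from the SMILES: 7 C, 3 O.
Implicit hydrogens by atom environment:
  3 × C: 3 H each → 9
  3 × O: no H
  2 × C: 2 H each → 4
  1 × C: 1 H
  1 × C: no H
  Total hydrogens = 14.
Molecular formula: C7H14O3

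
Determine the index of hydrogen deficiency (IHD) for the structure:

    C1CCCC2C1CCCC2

Molecular formula from the SMILES: C10H18.
DoU = (2C + 2 + N − H − X)/2 = (2·10 + 2 + 0 − 18 − 0)/2 = 4/2 = 2.
(Structurally: 2 ring(s) + 0 π bond(s) = 2.)

2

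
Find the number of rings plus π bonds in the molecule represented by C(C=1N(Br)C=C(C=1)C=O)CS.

4

Molecular formula from the SMILES: C7H8BrNOS.
DoU = (2C + 2 + N − H − X)/2 = (2·7 + 2 + 1 − 8 − 1)/2 = 8/2 = 4.
(Structurally: 1 ring(s) + 3 π bond(s) = 4.)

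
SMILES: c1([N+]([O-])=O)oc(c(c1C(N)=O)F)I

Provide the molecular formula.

C5H2FIN2O4

Heavy atoms from the SMILES: 5 C, 1 F, 1 I, 2 N, 4 O.
Implicit hydrogens by atom environment:
  4 × C (aromatic): no H
  2 × O: no H
  1 × C: no H
  1 × F: no H
  1 × I: no H
  1 × N: 2 H
  1 × N (charge +1): no H
  1 × O (aromatic): no H
  1 × O (charge -1): no H
  Total hydrogens = 2.
Molecular formula: C5H2FIN2O4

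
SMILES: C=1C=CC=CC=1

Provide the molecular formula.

Heavy atoms from the SMILES: 6 C.
Implicit hydrogens by atom environment:
  6 × C (aromatic): 1 H each → 6
  Total hydrogens = 6.
Molecular formula: C6H6

C6H6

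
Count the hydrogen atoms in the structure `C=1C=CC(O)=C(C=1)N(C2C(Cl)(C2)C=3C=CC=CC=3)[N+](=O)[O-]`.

Hydrogens are implicit in SMILES; fill each atom to its normal valence:
  9 × C (aromatic): 1 H each → 9
  3 × C (aromatic): no H
  1 × C: 2 H
  1 × C: 1 H
  1 × C: no H
  1 × Cl: no H
  1 × N: no H
  1 × N (charge +1): no H
  1 × O: 1 H
  1 × O: no H
  1 × O (charge -1): no H
  Total hydrogens = 13.

13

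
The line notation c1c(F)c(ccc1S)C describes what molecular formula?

C7H7FS

Heavy atoms from the SMILES: 7 C, 1 F, 1 S.
Implicit hydrogens by atom environment:
  3 × C (aromatic): 1 H each → 3
  3 × C (aromatic): no H
  1 × C: 3 H
  1 × F: no H
  1 × S: 1 H
  Total hydrogens = 7.
Molecular formula: C7H7FS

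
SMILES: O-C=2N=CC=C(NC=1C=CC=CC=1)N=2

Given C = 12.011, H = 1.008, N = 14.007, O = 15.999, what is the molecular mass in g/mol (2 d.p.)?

Molecular formula: C10H9N3O.
M = 10×12.011 + 9×1.008 + 3×14.007 + 1×15.999 = 187.20 g/mol.

187.20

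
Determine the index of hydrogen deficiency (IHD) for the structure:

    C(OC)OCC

0

Molecular formula from the SMILES: C4H10O2.
DoU = (2C + 2 + N − H − X)/2 = (2·4 + 2 + 0 − 10 − 0)/2 = 0/2 = 0.
(Structurally: 0 ring(s) + 0 π bond(s) = 0.)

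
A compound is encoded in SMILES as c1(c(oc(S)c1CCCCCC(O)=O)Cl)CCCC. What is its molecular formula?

Heavy atoms from the SMILES: 14 C, 1 Cl, 3 O, 1 S.
Implicit hydrogens by atom environment:
  8 × C: 2 H each → 16
  4 × C (aromatic): no H
  1 × C: 3 H
  1 × C: no H
  1 × Cl: no H
  1 × O: 1 H
  1 × O (aromatic): no H
  1 × O: no H
  1 × S: 1 H
  Total hydrogens = 21.
Molecular formula: C14H21ClO3S

C14H21ClO3S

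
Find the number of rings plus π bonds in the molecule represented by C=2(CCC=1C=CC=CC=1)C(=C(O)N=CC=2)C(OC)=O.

Molecular formula from the SMILES: C15H15NO3.
DoU = (2C + 2 + N − H − X)/2 = (2·15 + 2 + 1 − 15 − 0)/2 = 18/2 = 9.
(Structurally: 2 ring(s) + 7 π bond(s) = 9.)

9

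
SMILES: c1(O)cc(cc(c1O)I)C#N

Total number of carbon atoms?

7

The symbol for carbon appears 7 times in the SMILES. Lowercase c denotes aromatic carbon and counts toward C.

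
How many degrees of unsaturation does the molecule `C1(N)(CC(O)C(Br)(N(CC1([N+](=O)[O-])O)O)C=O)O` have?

3

Molecular formula from the SMILES: C7H12BrN3O7.
DoU = (2C + 2 + N − H − X)/2 = (2·7 + 2 + 3 − 12 − 1)/2 = 6/2 = 3.
(Structurally: 1 ring(s) + 2 π bond(s) = 3.)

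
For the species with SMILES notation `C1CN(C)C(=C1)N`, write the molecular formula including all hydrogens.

Heavy atoms from the SMILES: 5 C, 2 N.
Implicit hydrogens by atom environment:
  2 × C: 2 H each → 4
  1 × C: 3 H
  1 × C: 1 H
  1 × C: no H
  1 × N: 2 H
  1 × N: no H
  Total hydrogens = 10.
Molecular formula: C5H10N2

C5H10N2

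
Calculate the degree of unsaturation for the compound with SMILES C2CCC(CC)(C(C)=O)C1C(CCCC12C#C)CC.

5

Molecular formula from the SMILES: C18H28O.
DoU = (2C + 2 + N − H − X)/2 = (2·18 + 2 + 0 − 28 − 0)/2 = 10/2 = 5.
(Structurally: 2 ring(s) + 3 π bond(s) = 5.)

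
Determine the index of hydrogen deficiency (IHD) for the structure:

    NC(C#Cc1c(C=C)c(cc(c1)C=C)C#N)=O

11

Molecular formula from the SMILES: C14H10N2O.
DoU = (2C + 2 + N − H − X)/2 = (2·14 + 2 + 2 − 10 − 0)/2 = 22/2 = 11.
(Structurally: 1 ring(s) + 10 π bond(s) = 11.)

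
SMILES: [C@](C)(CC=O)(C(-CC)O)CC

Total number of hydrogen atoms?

18

Hydrogens are implicit in SMILES; fill each atom to its normal valence:
  3 × C: 3 H each → 9
  3 × C: 2 H each → 6
  2 × C: 1 H each → 2
  1 × C: no H
  1 × O: 1 H
  1 × O: no H
  Total hydrogens = 18.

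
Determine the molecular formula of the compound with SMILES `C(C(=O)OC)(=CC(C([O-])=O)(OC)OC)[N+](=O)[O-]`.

Heavy atoms from the SMILES: 8 C, 1 N, 8 O.
Implicit hydrogens by atom environment:
  6 × O: no H
  4 × C: no H
  3 × C: 3 H each → 9
  2 × O (charge -1): no H
  1 × C: 1 H
  1 × N (charge +1): no H
  Total hydrogens = 10.
Net charge -1.
Molecular formula: C8H10NO8-

C8H10NO8-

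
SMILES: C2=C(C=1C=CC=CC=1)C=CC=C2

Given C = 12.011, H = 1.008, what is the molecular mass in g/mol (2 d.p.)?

Molecular formula: C12H10.
M = 12×12.011 + 10×1.008 = 154.21 g/mol.

154.21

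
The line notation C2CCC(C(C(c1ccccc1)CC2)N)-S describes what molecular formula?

Heavy atoms from the SMILES: 14 C, 1 N, 1 S.
Implicit hydrogens by atom environment:
  5 × C: 2 H each → 10
  5 × C (aromatic): 1 H each → 5
  3 × C: 1 H each → 3
  1 × C (aromatic): no H
  1 × N: 2 H
  1 × S: 1 H
  Total hydrogens = 21.
Molecular formula: C14H21NS

C14H21NS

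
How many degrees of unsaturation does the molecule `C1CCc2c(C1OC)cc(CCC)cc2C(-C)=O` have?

Molecular formula from the SMILES: C16H22O2.
DoU = (2C + 2 + N − H − X)/2 = (2·16 + 2 + 0 − 22 − 0)/2 = 12/2 = 6.
(Structurally: 2 ring(s) + 4 π bond(s) = 6.)

6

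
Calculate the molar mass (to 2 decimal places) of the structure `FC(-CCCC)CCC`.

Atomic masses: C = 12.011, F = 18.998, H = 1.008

Molecular formula: C8H17F.
M = 8×12.011 + 1×18.998 + 17×1.008 = 132.22 g/mol.

132.22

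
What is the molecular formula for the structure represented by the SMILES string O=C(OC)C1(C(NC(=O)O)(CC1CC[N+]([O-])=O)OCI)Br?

Heavy atoms from the SMILES: 1 Br, 10 C, 1 I, 2 N, 7 O.
Implicit hydrogens by atom environment:
  5 × O: no H
  4 × C: 2 H each → 8
  4 × C: no H
  1 × Br: no H
  1 × C: 3 H
  1 × C: 1 H
  1 × I: no H
  1 × N: 1 H
  1 × N (charge +1): no H
  1 × O: 1 H
  1 × O (charge -1): no H
  Total hydrogens = 14.
Molecular formula: C10H14BrIN2O7

C10H14BrIN2O7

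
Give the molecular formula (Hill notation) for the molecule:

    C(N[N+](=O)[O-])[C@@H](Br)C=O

C3H5BrN2O3

Heavy atoms from the SMILES: 1 Br, 3 C, 2 N, 3 O.
Implicit hydrogens by atom environment:
  2 × C: 1 H each → 2
  2 × O: no H
  1 × Br: no H
  1 × C: 2 H
  1 × N: 1 H
  1 × N (charge +1): no H
  1 × O (charge -1): no H
  Total hydrogens = 5.
Molecular formula: C3H5BrN2O3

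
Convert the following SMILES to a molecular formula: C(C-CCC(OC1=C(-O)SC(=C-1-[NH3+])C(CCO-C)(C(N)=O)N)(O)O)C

Heavy atoms from the SMILES: 15 C, 3 N, 6 O, 1 S.
Implicit hydrogens by atom environment:
  6 × C: 2 H each → 12
  4 × C (aromatic): no H
  3 × C: no H
  3 × O: 1 H each → 3
  3 × O: no H
  2 × C: 3 H each → 6
  2 × N: 2 H each → 4
  1 × N (charge +1): 3 H
  1 × S (aromatic): no H
  Total hydrogens = 28.
Net charge +1.
Molecular formula: C15H28N3O6S+

C15H28N3O6S+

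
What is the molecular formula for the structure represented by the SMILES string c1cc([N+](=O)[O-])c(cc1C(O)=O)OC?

C8H7NO5

Heavy atoms from the SMILES: 8 C, 1 N, 5 O.
Implicit hydrogens by atom environment:
  3 × C (aromatic): 1 H each → 3
  3 × C (aromatic): no H
  3 × O: no H
  1 × C: 3 H
  1 × C: no H
  1 × N (charge +1): no H
  1 × O: 1 H
  1 × O (charge -1): no H
  Total hydrogens = 7.
Molecular formula: C8H7NO5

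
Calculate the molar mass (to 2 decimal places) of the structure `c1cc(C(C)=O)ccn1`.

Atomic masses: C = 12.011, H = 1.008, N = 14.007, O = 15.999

121.14

Molecular formula: C7H7NO.
M = 7×12.011 + 7×1.008 + 1×14.007 + 1×15.999 = 121.14 g/mol.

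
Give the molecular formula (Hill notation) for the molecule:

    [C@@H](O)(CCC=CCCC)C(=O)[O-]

C9H15O3-

Heavy atoms from the SMILES: 9 C, 3 O.
Implicit hydrogens by atom environment:
  4 × C: 2 H each → 8
  3 × C: 1 H each → 3
  1 × C: 3 H
  1 × C: no H
  1 × O: 1 H
  1 × O: no H
  1 × O (charge -1): no H
  Total hydrogens = 15.
Net charge -1.
Molecular formula: C9H15O3-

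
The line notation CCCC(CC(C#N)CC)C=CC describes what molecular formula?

C12H21N

Heavy atoms from the SMILES: 12 C, 1 N.
Implicit hydrogens by atom environment:
  4 × C: 2 H each → 8
  4 × C: 1 H each → 4
  3 × C: 3 H each → 9
  1 × C: no H
  1 × N: no H
  Total hydrogens = 21.
Molecular formula: C12H21N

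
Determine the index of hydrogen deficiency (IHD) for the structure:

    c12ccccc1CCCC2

5

Molecular formula from the SMILES: C10H12.
DoU = (2C + 2 + N − H − X)/2 = (2·10 + 2 + 0 − 12 − 0)/2 = 10/2 = 5.
(Structurally: 2 ring(s) + 3 π bond(s) = 5.)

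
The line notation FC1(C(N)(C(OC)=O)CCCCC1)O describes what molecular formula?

C9H16FNO3

Heavy atoms from the SMILES: 9 C, 1 F, 1 N, 3 O.
Implicit hydrogens by atom environment:
  5 × C: 2 H each → 10
  3 × C: no H
  2 × O: no H
  1 × C: 3 H
  1 × F: no H
  1 × N: 2 H
  1 × O: 1 H
  Total hydrogens = 16.
Molecular formula: C9H16FNO3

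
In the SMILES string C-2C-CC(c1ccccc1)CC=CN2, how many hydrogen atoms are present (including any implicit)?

Hydrogens are implicit in SMILES; fill each atom to its normal valence:
  5 × C (aromatic): 1 H each → 5
  4 × C: 2 H each → 8
  3 × C: 1 H each → 3
  1 × C (aromatic): no H
  1 × N: 1 H
  Total hydrogens = 17.

17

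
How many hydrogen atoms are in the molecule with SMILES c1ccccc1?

6

Hydrogens are implicit in SMILES; fill each atom to its normal valence:
  6 × C (aromatic): 1 H each → 6
  Total hydrogens = 6.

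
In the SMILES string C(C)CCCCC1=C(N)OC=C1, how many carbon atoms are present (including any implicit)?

The symbol for carbon appears 10 times in the SMILES.

10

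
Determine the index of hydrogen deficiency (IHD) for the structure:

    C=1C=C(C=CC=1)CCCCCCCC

Molecular formula from the SMILES: C14H22.
DoU = (2C + 2 + N − H − X)/2 = (2·14 + 2 + 0 − 22 − 0)/2 = 8/2 = 4.
(Structurally: 1 ring(s) + 3 π bond(s) = 4.)

4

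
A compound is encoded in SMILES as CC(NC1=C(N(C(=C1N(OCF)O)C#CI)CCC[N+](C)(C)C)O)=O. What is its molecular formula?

Heavy atoms from the SMILES: 15 C, 1 F, 1 I, 4 N, 4 O.
Implicit hydrogens by atom environment:
  4 × C: 3 H each → 12
  4 × C: 2 H each → 8
  4 × C (aromatic): no H
  3 × C: no H
  2 × O: 1 H each → 2
  2 × O: no H
  1 × F: no H
  1 × I: no H
  1 × N: 1 H
  1 × N (aromatic): no H
  1 × N: no H
  1 × N (charge +1): no H
  Total hydrogens = 23.
Net charge +1.
Molecular formula: C15H23FIN4O4+

C15H23FIN4O4+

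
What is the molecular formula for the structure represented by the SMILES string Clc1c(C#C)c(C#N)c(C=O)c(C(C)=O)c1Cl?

C12H5Cl2NO2

Heavy atoms from the SMILES: 12 C, 2 Cl, 1 N, 2 O.
Implicit hydrogens by atom environment:
  6 × C (aromatic): no H
  3 × C: no H
  2 × C: 1 H each → 2
  2 × Cl: no H
  2 × O: no H
  1 × C: 3 H
  1 × N: no H
  Total hydrogens = 5.
Molecular formula: C12H5Cl2NO2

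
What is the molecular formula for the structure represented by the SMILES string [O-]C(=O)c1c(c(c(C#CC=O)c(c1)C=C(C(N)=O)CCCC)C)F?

Heavy atoms from the SMILES: 18 C, 1 F, 1 N, 4 O.
Implicit hydrogens by atom environment:
  5 × C (aromatic): no H
  5 × C: no H
  3 × C: 2 H each → 6
  3 × O: no H
  2 × C: 3 H each → 6
  2 × C: 1 H each → 2
  1 × C (aromatic): 1 H
  1 × F: no H
  1 × N: 2 H
  1 × O (charge -1): no H
  Total hydrogens = 17.
Net charge -1.
Molecular formula: C18H17FNO4-

C18H17FNO4-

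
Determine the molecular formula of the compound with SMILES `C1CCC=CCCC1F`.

Heavy atoms from the SMILES: 8 C, 1 F.
Implicit hydrogens by atom environment:
  5 × C: 2 H each → 10
  3 × C: 1 H each → 3
  1 × F: no H
  Total hydrogens = 13.
Molecular formula: C8H13F

C8H13F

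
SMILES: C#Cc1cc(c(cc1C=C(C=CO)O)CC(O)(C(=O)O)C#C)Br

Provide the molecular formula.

Heavy atoms from the SMILES: 1 Br, 17 C, 5 O.
Implicit hydrogens by atom environment:
  5 × C: 1 H each → 5
  5 × C: no H
  4 × C (aromatic): no H
  4 × O: 1 H each → 4
  2 × C (aromatic): 1 H each → 2
  1 × Br: no H
  1 × C: 2 H
  1 × O: no H
  Total hydrogens = 13.
Molecular formula: C17H13BrO5

C17H13BrO5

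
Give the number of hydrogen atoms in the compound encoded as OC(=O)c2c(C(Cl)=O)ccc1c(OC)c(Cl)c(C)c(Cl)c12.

Hydrogens are implicit in SMILES; fill each atom to its normal valence:
  8 × C (aromatic): no H
  3 × Cl: no H
  3 × O: no H
  2 × C: 3 H each → 6
  2 × C (aromatic): 1 H each → 2
  2 × C: no H
  1 × O: 1 H
  Total hydrogens = 9.

9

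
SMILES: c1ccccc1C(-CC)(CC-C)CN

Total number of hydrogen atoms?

21

Hydrogens are implicit in SMILES; fill each atom to its normal valence:
  5 × C (aromatic): 1 H each → 5
  4 × C: 2 H each → 8
  2 × C: 3 H each → 6
  1 × C: no H
  1 × C (aromatic): no H
  1 × N: 2 H
  Total hydrogens = 21.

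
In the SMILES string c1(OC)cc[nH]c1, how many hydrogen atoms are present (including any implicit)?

Hydrogens are implicit in SMILES; fill each atom to its normal valence:
  3 × C (aromatic): 1 H each → 3
  1 × C: 3 H
  1 × C (aromatic): no H
  1 × N (aromatic): 1 H
  1 × O: no H
  Total hydrogens = 7.

7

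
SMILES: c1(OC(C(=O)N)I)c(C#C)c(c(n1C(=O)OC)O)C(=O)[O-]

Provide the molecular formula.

C11H8IN2O7-

Heavy atoms from the SMILES: 11 C, 1 I, 2 N, 7 O.
Implicit hydrogens by atom environment:
  5 × O: no H
  4 × C (aromatic): no H
  4 × C: no H
  2 × C: 1 H each → 2
  1 × C: 3 H
  1 × I: no H
  1 × N: 2 H
  1 × N (aromatic): no H
  1 × O: 1 H
  1 × O (charge -1): no H
  Total hydrogens = 8.
Net charge -1.
Molecular formula: C11H8IN2O7-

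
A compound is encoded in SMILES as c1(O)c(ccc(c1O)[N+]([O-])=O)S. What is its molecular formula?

Heavy atoms from the SMILES: 6 C, 1 N, 4 O, 1 S.
Implicit hydrogens by atom environment:
  4 × C (aromatic): no H
  2 × C (aromatic): 1 H each → 2
  2 × O: 1 H each → 2
  1 × N (charge +1): no H
  1 × O: no H
  1 × O (charge -1): no H
  1 × S: 1 H
  Total hydrogens = 5.
Molecular formula: C6H5NO4S

C6H5NO4S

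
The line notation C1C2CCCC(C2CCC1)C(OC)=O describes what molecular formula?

Heavy atoms from the SMILES: 12 C, 2 O.
Implicit hydrogens by atom environment:
  7 × C: 2 H each → 14
  3 × C: 1 H each → 3
  2 × O: no H
  1 × C: 3 H
  1 × C: no H
  Total hydrogens = 20.
Molecular formula: C12H20O2

C12H20O2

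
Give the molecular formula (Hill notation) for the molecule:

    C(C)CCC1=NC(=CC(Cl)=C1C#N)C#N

C11H10ClN3

Heavy atoms from the SMILES: 11 C, 1 Cl, 3 N.
Implicit hydrogens by atom environment:
  4 × C (aromatic): no H
  3 × C: 2 H each → 6
  2 × C: no H
  2 × N: no H
  1 × C: 3 H
  1 × C (aromatic): 1 H
  1 × Cl: no H
  1 × N (aromatic): no H
  Total hydrogens = 10.
Molecular formula: C11H10ClN3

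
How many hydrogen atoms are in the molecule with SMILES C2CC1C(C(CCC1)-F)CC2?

17

Hydrogens are implicit in SMILES; fill each atom to its normal valence:
  7 × C: 2 H each → 14
  3 × C: 1 H each → 3
  1 × F: no H
  Total hydrogens = 17.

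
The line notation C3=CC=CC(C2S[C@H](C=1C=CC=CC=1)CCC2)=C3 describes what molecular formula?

Heavy atoms from the SMILES: 17 C, 1 S.
Implicit hydrogens by atom environment:
  10 × C (aromatic): 1 H each → 10
  3 × C: 2 H each → 6
  2 × C: 1 H each → 2
  2 × C (aromatic): no H
  1 × S: no H
  Total hydrogens = 18.
Molecular formula: C17H18S

C17H18S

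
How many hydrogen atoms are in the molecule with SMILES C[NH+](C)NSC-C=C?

Hydrogens are implicit in SMILES; fill each atom to its normal valence:
  2 × C: 3 H each → 6
  2 × C: 2 H each → 4
  1 × C: 1 H
  1 × N: 1 H
  1 × N (charge +1): 1 H
  1 × S: no H
  Total hydrogens = 13.

13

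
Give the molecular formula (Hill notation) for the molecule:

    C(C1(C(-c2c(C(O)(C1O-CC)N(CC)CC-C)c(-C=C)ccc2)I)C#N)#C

C22H27IN2O2

Heavy atoms from the SMILES: 22 C, 1 I, 2 N, 2 O.
Implicit hydrogens by atom environment:
  5 × C: 2 H each → 10
  4 × C: 1 H each → 4
  4 × C: no H
  3 × C: 3 H each → 9
  3 × C (aromatic): 1 H each → 3
  3 × C (aromatic): no H
  2 × N: no H
  1 × I: no H
  1 × O: 1 H
  1 × O: no H
  Total hydrogens = 27.
Molecular formula: C22H27IN2O2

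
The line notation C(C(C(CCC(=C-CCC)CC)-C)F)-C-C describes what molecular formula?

C15H29F

Heavy atoms from the SMILES: 15 C, 1 F.
Implicit hydrogens by atom environment:
  7 × C: 2 H each → 14
  4 × C: 3 H each → 12
  3 × C: 1 H each → 3
  1 × C: no H
  1 × F: no H
  Total hydrogens = 29.
Molecular formula: C15H29F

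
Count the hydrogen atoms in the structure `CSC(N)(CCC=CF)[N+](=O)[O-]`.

11

Hydrogens are implicit in SMILES; fill each atom to its normal valence:
  2 × C: 2 H each → 4
  2 × C: 1 H each → 2
  1 × C: 3 H
  1 × C: no H
  1 × F: no H
  1 × N: 2 H
  1 × N (charge +1): no H
  1 × O: no H
  1 × O (charge -1): no H
  1 × S: no H
  Total hydrogens = 11.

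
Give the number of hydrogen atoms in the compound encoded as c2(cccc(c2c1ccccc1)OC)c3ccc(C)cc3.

18

Hydrogens are implicit in SMILES; fill each atom to its normal valence:
  12 × C (aromatic): 1 H each → 12
  6 × C (aromatic): no H
  2 × C: 3 H each → 6
  1 × O: no H
  Total hydrogens = 18.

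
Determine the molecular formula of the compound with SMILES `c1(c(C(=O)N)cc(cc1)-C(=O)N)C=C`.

Heavy atoms from the SMILES: 10 C, 2 N, 2 O.
Implicit hydrogens by atom environment:
  3 × C (aromatic): 1 H each → 3
  3 × C (aromatic): no H
  2 × C: no H
  2 × N: 2 H each → 4
  2 × O: no H
  1 × C: 2 H
  1 × C: 1 H
  Total hydrogens = 10.
Molecular formula: C10H10N2O2

C10H10N2O2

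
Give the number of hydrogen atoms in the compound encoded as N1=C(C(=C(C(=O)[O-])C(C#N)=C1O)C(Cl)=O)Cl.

1

Hydrogens are implicit in SMILES; fill each atom to its normal valence:
  5 × C (aromatic): no H
  3 × C: no H
  2 × Cl: no H
  2 × O: no H
  1 × N (aromatic): no H
  1 × N: no H
  1 × O: 1 H
  1 × O (charge -1): no H
  Total hydrogens = 1.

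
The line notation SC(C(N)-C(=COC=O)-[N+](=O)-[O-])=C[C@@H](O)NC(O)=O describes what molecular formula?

Heavy atoms from the SMILES: 8 C, 3 N, 7 O, 1 S.
Implicit hydrogens by atom environment:
  5 × C: 1 H each → 5
  4 × O: no H
  3 × C: no H
  2 × O: 1 H each → 2
  1 × N: 2 H
  1 × N: 1 H
  1 × N (charge +1): no H
  1 × O (charge -1): no H
  1 × S: 1 H
  Total hydrogens = 11.
Molecular formula: C8H11N3O7S

C8H11N3O7S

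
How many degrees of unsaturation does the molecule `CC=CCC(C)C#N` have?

Molecular formula from the SMILES: C7H11N.
DoU = (2C + 2 + N − H − X)/2 = (2·7 + 2 + 1 − 11 − 0)/2 = 6/2 = 3.
(Structurally: 0 ring(s) + 3 π bond(s) = 3.)

3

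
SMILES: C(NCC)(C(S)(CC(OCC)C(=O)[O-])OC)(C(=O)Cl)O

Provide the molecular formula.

C11H19ClNO6S-

Heavy atoms from the SMILES: 11 C, 1 Cl, 1 N, 6 O, 1 S.
Implicit hydrogens by atom environment:
  4 × C: no H
  4 × O: no H
  3 × C: 3 H each → 9
  3 × C: 2 H each → 6
  1 × C: 1 H
  1 × Cl: no H
  1 × N: 1 H
  1 × O: 1 H
  1 × O (charge -1): no H
  1 × S: 1 H
  Total hydrogens = 19.
Net charge -1.
Molecular formula: C11H19ClNO6S-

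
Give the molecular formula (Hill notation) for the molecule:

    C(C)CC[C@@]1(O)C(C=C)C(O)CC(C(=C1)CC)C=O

Heavy atoms from the SMILES: 16 C, 3 O.
Implicit hydrogens by atom environment:
  6 × C: 2 H each → 12
  6 × C: 1 H each → 6
  2 × C: 3 H each → 6
  2 × C: no H
  2 × O: 1 H each → 2
  1 × O: no H
  Total hydrogens = 26.
Molecular formula: C16H26O3

C16H26O3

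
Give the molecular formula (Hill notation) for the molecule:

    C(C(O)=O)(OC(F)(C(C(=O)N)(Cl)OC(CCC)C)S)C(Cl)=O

C11H16Cl2FNO6S

Heavy atoms from the SMILES: 11 C, 2 Cl, 1 F, 1 N, 6 O, 1 S.
Implicit hydrogens by atom environment:
  5 × C: no H
  5 × O: no H
  2 × C: 3 H each → 6
  2 × C: 2 H each → 4
  2 × C: 1 H each → 2
  2 × Cl: no H
  1 × F: no H
  1 × N: 2 H
  1 × O: 1 H
  1 × S: 1 H
  Total hydrogens = 16.
Molecular formula: C11H16Cl2FNO6S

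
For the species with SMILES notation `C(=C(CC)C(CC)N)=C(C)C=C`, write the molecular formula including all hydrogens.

C11H19N

Heavy atoms from the SMILES: 11 C, 1 N.
Implicit hydrogens by atom environment:
  3 × C: 3 H each → 9
  3 × C: 2 H each → 6
  3 × C: no H
  2 × C: 1 H each → 2
  1 × N: 2 H
  Total hydrogens = 19.
Molecular formula: C11H19N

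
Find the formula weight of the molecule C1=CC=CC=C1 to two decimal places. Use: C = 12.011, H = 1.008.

78.11

Molecular formula: C6H6.
M = 6×12.011 + 6×1.008 = 78.11 g/mol.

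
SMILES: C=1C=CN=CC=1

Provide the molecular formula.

Heavy atoms from the SMILES: 5 C, 1 N.
Implicit hydrogens by atom environment:
  5 × C (aromatic): 1 H each → 5
  1 × N (aromatic): no H
  Total hydrogens = 5.
Molecular formula: C5H5N

C5H5N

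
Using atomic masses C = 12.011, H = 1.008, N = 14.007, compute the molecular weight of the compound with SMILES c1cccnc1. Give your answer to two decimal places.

Molecular formula: C5H5N.
M = 5×12.011 + 5×1.008 + 1×14.007 = 79.10 g/mol.

79.10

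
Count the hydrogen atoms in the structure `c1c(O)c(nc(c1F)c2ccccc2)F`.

Hydrogens are implicit in SMILES; fill each atom to its normal valence:
  6 × C (aromatic): 1 H each → 6
  5 × C (aromatic): no H
  2 × F: no H
  1 × N (aromatic): no H
  1 × O: 1 H
  Total hydrogens = 7.

7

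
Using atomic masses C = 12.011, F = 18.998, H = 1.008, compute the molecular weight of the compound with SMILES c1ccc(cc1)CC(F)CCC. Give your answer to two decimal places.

Molecular formula: C11H15F.
M = 11×12.011 + 1×18.998 + 15×1.008 = 166.24 g/mol.

166.24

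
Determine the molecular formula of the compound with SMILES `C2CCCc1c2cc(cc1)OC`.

C11H14O

Heavy atoms from the SMILES: 11 C, 1 O.
Implicit hydrogens by atom environment:
  4 × C: 2 H each → 8
  3 × C (aromatic): 1 H each → 3
  3 × C (aromatic): no H
  1 × C: 3 H
  1 × O: no H
  Total hydrogens = 14.
Molecular formula: C11H14O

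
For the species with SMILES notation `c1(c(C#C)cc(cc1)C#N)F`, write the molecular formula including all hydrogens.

C9H4FN

Heavy atoms from the SMILES: 9 C, 1 F, 1 N.
Implicit hydrogens by atom environment:
  3 × C (aromatic): 1 H each → 3
  3 × C (aromatic): no H
  2 × C: no H
  1 × C: 1 H
  1 × F: no H
  1 × N: no H
  Total hydrogens = 4.
Molecular formula: C9H4FN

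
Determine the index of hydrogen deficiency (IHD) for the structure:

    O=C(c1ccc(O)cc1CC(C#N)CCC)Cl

7

Molecular formula from the SMILES: C13H14ClNO2.
DoU = (2C + 2 + N − H − X)/2 = (2·13 + 2 + 1 − 14 − 1)/2 = 14/2 = 7.
(Structurally: 1 ring(s) + 6 π bond(s) = 7.)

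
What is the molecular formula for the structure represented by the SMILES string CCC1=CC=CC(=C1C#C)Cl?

C10H9Cl

Heavy atoms from the SMILES: 10 C, 1 Cl.
Implicit hydrogens by atom environment:
  3 × C (aromatic): 1 H each → 3
  3 × C (aromatic): no H
  1 × C: 3 H
  1 × C: 2 H
  1 × C: 1 H
  1 × C: no H
  1 × Cl: no H
  Total hydrogens = 9.
Molecular formula: C10H9Cl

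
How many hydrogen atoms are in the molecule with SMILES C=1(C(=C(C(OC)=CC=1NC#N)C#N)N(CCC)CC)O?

18

Hydrogens are implicit in SMILES; fill each atom to its normal valence:
  5 × C (aromatic): no H
  3 × C: 3 H each → 9
  3 × C: 2 H each → 6
  3 × N: no H
  2 × C: no H
  1 × C (aromatic): 1 H
  1 × N: 1 H
  1 × O: 1 H
  1 × O: no H
  Total hydrogens = 18.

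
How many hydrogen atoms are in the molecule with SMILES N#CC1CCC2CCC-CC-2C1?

Hydrogens are implicit in SMILES; fill each atom to its normal valence:
  7 × C: 2 H each → 14
  3 × C: 1 H each → 3
  1 × C: no H
  1 × N: no H
  Total hydrogens = 17.

17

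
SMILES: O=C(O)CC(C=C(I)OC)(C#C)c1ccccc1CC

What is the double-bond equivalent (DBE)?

8

Molecular formula from the SMILES: C16H17IO3.
DoU = (2C + 2 + N − H − X)/2 = (2·16 + 2 + 0 − 17 − 1)/2 = 16/2 = 8.
(Structurally: 1 ring(s) + 7 π bond(s) = 8.)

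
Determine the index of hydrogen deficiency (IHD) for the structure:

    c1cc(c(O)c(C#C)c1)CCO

Molecular formula from the SMILES: C10H10O2.
DoU = (2C + 2 + N − H − X)/2 = (2·10 + 2 + 0 − 10 − 0)/2 = 12/2 = 6.
(Structurally: 1 ring(s) + 5 π bond(s) = 6.)

6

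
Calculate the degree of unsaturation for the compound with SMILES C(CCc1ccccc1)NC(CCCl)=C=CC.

Molecular formula from the SMILES: C15H20ClN.
DoU = (2C + 2 + N − H − X)/2 = (2·15 + 2 + 1 − 20 − 1)/2 = 12/2 = 6.
(Structurally: 1 ring(s) + 5 π bond(s) = 6.)

6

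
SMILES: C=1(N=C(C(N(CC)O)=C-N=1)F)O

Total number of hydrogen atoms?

Hydrogens are implicit in SMILES; fill each atom to its normal valence:
  3 × C (aromatic): no H
  2 × N (aromatic): no H
  2 × O: 1 H each → 2
  1 × C: 3 H
  1 × C: 2 H
  1 × C (aromatic): 1 H
  1 × F: no H
  1 × N: no H
  Total hydrogens = 8.

8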